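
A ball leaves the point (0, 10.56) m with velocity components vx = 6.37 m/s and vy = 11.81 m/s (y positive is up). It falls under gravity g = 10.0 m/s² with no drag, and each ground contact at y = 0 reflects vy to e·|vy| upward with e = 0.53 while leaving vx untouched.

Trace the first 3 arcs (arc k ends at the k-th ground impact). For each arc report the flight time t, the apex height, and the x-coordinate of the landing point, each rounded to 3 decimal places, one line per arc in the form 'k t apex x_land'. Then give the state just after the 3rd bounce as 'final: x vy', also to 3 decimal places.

Arc 1: start y=10.560, vy=11.810 → t=3.054, apex=17.534, x_land=19.452, impact vy=-18.726
  bounce: vy ← 0.53·18.726 = 9.925
Arc 2: start y=0.000, vy=9.925 → t=1.985, apex=4.925, x_land=32.096, impact vy=-9.925
  bounce: vy ← 0.53·9.925 = 5.260
Arc 3: start y=0.000, vy=5.260 → t=1.052, apex=1.384, x_land=38.798, impact vy=-5.260
  bounce: vy ← 0.53·5.260 = 2.788

1 3.054 17.534 19.452
2 1.985 4.925 32.096
3 1.052 1.384 38.798
final: 38.798 2.788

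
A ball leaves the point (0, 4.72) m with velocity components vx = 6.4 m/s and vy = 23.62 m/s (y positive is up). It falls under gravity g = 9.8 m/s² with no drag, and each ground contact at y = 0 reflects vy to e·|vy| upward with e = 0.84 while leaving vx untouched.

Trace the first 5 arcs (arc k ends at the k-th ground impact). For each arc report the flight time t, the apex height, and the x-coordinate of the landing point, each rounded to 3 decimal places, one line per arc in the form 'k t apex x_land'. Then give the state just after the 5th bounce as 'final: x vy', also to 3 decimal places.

1 5.013 33.185 32.080
2 4.372 23.415 60.061
3 3.672 16.522 83.565
4 3.085 11.658 103.308
5 2.591 8.226 119.893
final: 119.893 10.666

Arc 1: start y=4.720, vy=23.620 → t=5.013, apex=33.185, x_land=32.080, impact vy=-25.503
  bounce: vy ← 0.84·25.503 = 21.423
Arc 2: start y=0.000, vy=21.423 → t=4.372, apex=23.415, x_land=60.061, impact vy=-21.423
  bounce: vy ← 0.84·21.423 = 17.995
Arc 3: start y=0.000, vy=17.995 → t=3.672, apex=16.522, x_land=83.565, impact vy=-17.995
  bounce: vy ← 0.84·17.995 = 15.116
Arc 4: start y=0.000, vy=15.116 → t=3.085, apex=11.658, x_land=103.308, impact vy=-15.116
  bounce: vy ← 0.84·15.116 = 12.697
Arc 5: start y=0.000, vy=12.697 → t=2.591, apex=8.226, x_land=119.893, impact vy=-12.697
  bounce: vy ← 0.84·12.697 = 10.666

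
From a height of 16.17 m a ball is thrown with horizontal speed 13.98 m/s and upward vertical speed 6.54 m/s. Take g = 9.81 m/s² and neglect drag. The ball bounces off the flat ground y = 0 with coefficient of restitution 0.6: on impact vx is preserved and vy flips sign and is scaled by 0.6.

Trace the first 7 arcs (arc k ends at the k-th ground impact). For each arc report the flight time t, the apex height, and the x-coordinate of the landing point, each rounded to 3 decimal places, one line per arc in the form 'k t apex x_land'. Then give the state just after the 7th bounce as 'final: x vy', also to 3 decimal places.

Arc 1: start y=16.170, vy=6.540 → t=2.601, apex=18.350, x_land=36.360, impact vy=-18.974
  bounce: vy ← 0.6·18.974 = 11.385
Arc 2: start y=0.000, vy=11.385 → t=2.321, apex=6.606, x_land=68.808, impact vy=-11.385
  bounce: vy ← 0.6·11.385 = 6.831
Arc 3: start y=0.000, vy=6.831 → t=1.393, apex=2.378, x_land=88.277, impact vy=-6.831
  bounce: vy ← 0.6·6.831 = 4.098
Arc 4: start y=0.000, vy=4.098 → t=0.836, apex=0.856, x_land=99.958, impact vy=-4.098
  bounce: vy ← 0.6·4.098 = 2.459
Arc 5: start y=0.000, vy=2.459 → t=0.501, apex=0.308, x_land=106.967, impact vy=-2.459
  bounce: vy ← 0.6·2.459 = 1.475
Arc 6: start y=0.000, vy=1.475 → t=0.301, apex=0.111, x_land=111.172, impact vy=-1.475
  bounce: vy ← 0.6·1.475 = 0.885
Arc 7: start y=0.000, vy=0.885 → t=0.180, apex=0.040, x_land=113.695, impact vy=-0.885
  bounce: vy ← 0.6·0.885 = 0.531

1 2.601 18.350 36.360
2 2.321 6.606 68.808
3 1.393 2.378 88.277
4 0.836 0.856 99.958
5 0.501 0.308 106.967
6 0.301 0.111 111.172
7 0.180 0.040 113.695
final: 113.695 0.531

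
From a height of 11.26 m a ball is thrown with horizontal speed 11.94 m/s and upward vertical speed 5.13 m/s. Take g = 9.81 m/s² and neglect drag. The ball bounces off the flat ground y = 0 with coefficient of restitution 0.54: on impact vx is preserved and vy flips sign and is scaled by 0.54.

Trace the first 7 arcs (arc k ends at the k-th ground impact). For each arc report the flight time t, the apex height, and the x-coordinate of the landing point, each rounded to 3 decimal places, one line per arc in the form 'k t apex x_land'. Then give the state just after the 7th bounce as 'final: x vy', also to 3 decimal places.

1 2.126 12.601 25.382
2 1.731 3.675 46.051
3 0.935 1.071 57.212
4 0.505 0.312 63.239
5 0.273 0.091 66.493
6 0.147 0.027 68.251
7 0.079 0.008 69.200
final: 69.200 0.211

Arc 1: start y=11.260, vy=5.130 → t=2.126, apex=12.601, x_land=25.382, impact vy=-15.724
  bounce: vy ← 0.54·15.724 = 8.491
Arc 2: start y=0.000, vy=8.491 → t=1.731, apex=3.675, x_land=46.051, impact vy=-8.491
  bounce: vy ← 0.54·8.491 = 4.585
Arc 3: start y=0.000, vy=4.585 → t=0.935, apex=1.071, x_land=57.212, impact vy=-4.585
  bounce: vy ← 0.54·4.585 = 2.476
Arc 4: start y=0.000, vy=2.476 → t=0.505, apex=0.312, x_land=63.239, impact vy=-2.476
  bounce: vy ← 0.54·2.476 = 1.337
Arc 5: start y=0.000, vy=1.337 → t=0.273, apex=0.091, x_land=66.493, impact vy=-1.337
  bounce: vy ← 0.54·1.337 = 0.722
Arc 6: start y=0.000, vy=0.722 → t=0.147, apex=0.027, x_land=68.251, impact vy=-0.722
  bounce: vy ← 0.54·0.722 = 0.390
Arc 7: start y=0.000, vy=0.390 → t=0.079, apex=0.008, x_land=69.200, impact vy=-0.390
  bounce: vy ← 0.54·0.390 = 0.211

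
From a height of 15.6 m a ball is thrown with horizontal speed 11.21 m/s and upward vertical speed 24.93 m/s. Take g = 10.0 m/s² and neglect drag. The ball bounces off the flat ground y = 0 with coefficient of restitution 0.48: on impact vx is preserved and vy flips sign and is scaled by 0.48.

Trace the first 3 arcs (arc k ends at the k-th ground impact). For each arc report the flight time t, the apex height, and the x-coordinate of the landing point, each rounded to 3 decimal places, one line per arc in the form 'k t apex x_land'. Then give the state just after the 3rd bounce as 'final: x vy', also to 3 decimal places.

1 5.548 46.675 62.197
2 2.933 10.754 95.077
3 1.408 2.478 110.860
final: 110.860 3.379

Arc 1: start y=15.600, vy=24.930 → t=5.548, apex=46.675, x_land=62.197, impact vy=-30.553
  bounce: vy ← 0.48·30.553 = 14.666
Arc 2: start y=0.000, vy=14.666 → t=2.933, apex=10.754, x_land=95.077, impact vy=-14.666
  bounce: vy ← 0.48·14.666 = 7.039
Arc 3: start y=0.000, vy=7.039 → t=1.408, apex=2.478, x_land=110.860, impact vy=-7.039
  bounce: vy ← 0.48·7.039 = 3.379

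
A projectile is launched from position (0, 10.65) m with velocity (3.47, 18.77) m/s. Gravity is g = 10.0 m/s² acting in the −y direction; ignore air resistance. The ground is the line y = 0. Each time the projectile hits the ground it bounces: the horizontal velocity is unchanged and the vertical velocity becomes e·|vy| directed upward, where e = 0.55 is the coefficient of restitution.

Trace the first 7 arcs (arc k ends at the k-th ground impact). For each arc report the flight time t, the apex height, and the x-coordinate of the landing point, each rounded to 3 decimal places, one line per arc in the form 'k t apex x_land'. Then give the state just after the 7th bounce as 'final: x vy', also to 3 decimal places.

1 4.255 28.266 14.764
2 2.615 8.550 23.839
3 1.438 2.586 28.830
4 0.791 0.782 31.576
5 0.435 0.237 33.086
6 0.239 0.072 33.916
7 0.132 0.022 34.373
final: 34.373 0.362

Arc 1: start y=10.650, vy=18.770 → t=4.255, apex=28.266, x_land=14.764, impact vy=-23.776
  bounce: vy ← 0.55·23.776 = 13.077
Arc 2: start y=0.000, vy=13.077 → t=2.615, apex=8.550, x_land=23.839, impact vy=-13.077
  bounce: vy ← 0.55·13.077 = 7.192
Arc 3: start y=0.000, vy=7.192 → t=1.438, apex=2.586, x_land=28.830, impact vy=-7.192
  bounce: vy ← 0.55·7.192 = 3.956
Arc 4: start y=0.000, vy=3.956 → t=0.791, apex=0.782, x_land=31.576, impact vy=-3.956
  bounce: vy ← 0.55·3.956 = 2.176
Arc 5: start y=0.000, vy=2.176 → t=0.435, apex=0.237, x_land=33.086, impact vy=-2.176
  bounce: vy ← 0.55·2.176 = 1.197
Arc 6: start y=0.000, vy=1.197 → t=0.239, apex=0.072, x_land=33.916, impact vy=-1.197
  bounce: vy ← 0.55·1.197 = 0.658
Arc 7: start y=0.000, vy=0.658 → t=0.132, apex=0.022, x_land=34.373, impact vy=-0.658
  bounce: vy ← 0.55·0.658 = 0.362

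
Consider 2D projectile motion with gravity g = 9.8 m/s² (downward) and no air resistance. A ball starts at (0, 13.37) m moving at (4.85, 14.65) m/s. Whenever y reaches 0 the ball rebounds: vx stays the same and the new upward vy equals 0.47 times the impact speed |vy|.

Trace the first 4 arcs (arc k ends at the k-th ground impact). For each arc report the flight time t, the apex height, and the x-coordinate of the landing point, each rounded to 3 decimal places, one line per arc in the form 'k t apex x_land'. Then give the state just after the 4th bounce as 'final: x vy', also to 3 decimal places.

Arc 1: start y=13.370, vy=14.650 → t=3.723, apex=24.320, x_land=18.055, impact vy=-21.833
  bounce: vy ← 0.47·21.833 = 10.261
Arc 2: start y=0.000, vy=10.261 → t=2.094, apex=5.372, x_land=28.212, impact vy=-10.261
  bounce: vy ← 0.47·10.261 = 4.823
Arc 3: start y=0.000, vy=4.823 → t=0.984, apex=1.187, x_land=32.986, impact vy=-4.823
  bounce: vy ← 0.47·4.823 = 2.267
Arc 4: start y=0.000, vy=2.267 → t=0.463, apex=0.262, x_land=35.229, impact vy=-2.267
  bounce: vy ← 0.47·2.267 = 1.065

1 3.723 24.320 18.055
2 2.094 5.372 28.212
3 0.984 1.187 32.986
4 0.463 0.262 35.229
final: 35.229 1.065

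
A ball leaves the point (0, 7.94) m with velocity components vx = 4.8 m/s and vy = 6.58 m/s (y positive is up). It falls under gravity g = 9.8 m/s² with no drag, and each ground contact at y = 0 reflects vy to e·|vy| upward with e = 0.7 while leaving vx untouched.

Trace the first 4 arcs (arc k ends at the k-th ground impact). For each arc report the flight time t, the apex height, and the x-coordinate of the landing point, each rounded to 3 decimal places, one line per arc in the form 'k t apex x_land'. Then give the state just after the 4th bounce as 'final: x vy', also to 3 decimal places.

1 2.111 10.149 10.131
2 2.015 4.973 19.802
3 1.410 2.437 26.572
4 0.987 1.194 31.311
final: 31.311 3.386

Arc 1: start y=7.940, vy=6.580 → t=2.111, apex=10.149, x_land=10.131, impact vy=-14.104
  bounce: vy ← 0.7·14.104 = 9.873
Arc 2: start y=0.000, vy=9.873 → t=2.015, apex=4.973, x_land=19.802, impact vy=-9.873
  bounce: vy ← 0.7·9.873 = 6.911
Arc 3: start y=0.000, vy=6.911 → t=1.410, apex=2.437, x_land=26.572, impact vy=-6.911
  bounce: vy ← 0.7·6.911 = 4.838
Arc 4: start y=0.000, vy=4.838 → t=0.987, apex=1.194, x_land=31.311, impact vy=-4.838
  bounce: vy ← 0.7·4.838 = 3.386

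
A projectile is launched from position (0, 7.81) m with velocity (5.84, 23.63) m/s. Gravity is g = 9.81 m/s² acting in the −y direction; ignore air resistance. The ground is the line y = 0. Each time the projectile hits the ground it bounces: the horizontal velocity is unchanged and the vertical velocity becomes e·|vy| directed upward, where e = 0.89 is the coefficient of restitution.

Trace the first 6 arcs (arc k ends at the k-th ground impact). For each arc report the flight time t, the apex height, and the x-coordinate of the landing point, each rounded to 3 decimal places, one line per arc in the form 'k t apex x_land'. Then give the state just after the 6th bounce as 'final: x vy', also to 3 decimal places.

Arc 1: start y=7.810, vy=23.630 → t=5.128, apex=36.270, x_land=29.948, impact vy=-26.676
  bounce: vy ← 0.89·26.676 = 23.742
Arc 2: start y=0.000, vy=23.742 → t=4.840, apex=28.729, x_land=58.215, impact vy=-23.742
  bounce: vy ← 0.89·23.742 = 21.130
Arc 3: start y=0.000, vy=21.130 → t=4.308, apex=22.756, x_land=83.373, impact vy=-21.130
  bounce: vy ← 0.89·21.130 = 18.806
Arc 4: start y=0.000, vy=18.806 → t=3.834, apex=18.025, x_land=105.763, impact vy=-18.806
  bounce: vy ← 0.89·18.806 = 16.737
Arc 5: start y=0.000, vy=16.737 → t=3.412, apex=14.278, x_land=125.691, impact vy=-16.737
  bounce: vy ← 0.89·16.737 = 14.896
Arc 6: start y=0.000, vy=14.896 → t=3.037, apex=11.309, x_land=143.427, impact vy=-14.896
  bounce: vy ← 0.89·14.896 = 13.257

1 5.128 36.270 29.948
2 4.840 28.729 58.215
3 4.308 22.756 83.373
4 3.834 18.025 105.763
5 3.412 14.278 125.691
6 3.037 11.309 143.427
final: 143.427 13.257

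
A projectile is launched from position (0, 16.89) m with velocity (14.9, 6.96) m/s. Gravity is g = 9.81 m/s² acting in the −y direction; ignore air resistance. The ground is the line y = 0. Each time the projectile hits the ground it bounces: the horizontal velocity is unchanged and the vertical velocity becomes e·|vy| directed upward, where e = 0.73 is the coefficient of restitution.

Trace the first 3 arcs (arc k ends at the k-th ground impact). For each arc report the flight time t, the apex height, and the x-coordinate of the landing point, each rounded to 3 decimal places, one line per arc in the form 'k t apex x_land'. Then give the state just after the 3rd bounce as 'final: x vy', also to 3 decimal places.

1 2.696 19.359 40.172
2 2.901 10.316 83.390
3 2.117 5.498 114.939
final: 114.939 7.582

Arc 1: start y=16.890, vy=6.960 → t=2.696, apex=19.359, x_land=40.172, impact vy=-19.489
  bounce: vy ← 0.73·19.489 = 14.227
Arc 2: start y=0.000, vy=14.227 → t=2.901, apex=10.316, x_land=83.390, impact vy=-14.227
  bounce: vy ← 0.73·14.227 = 10.386
Arc 3: start y=0.000, vy=10.386 → t=2.117, apex=5.498, x_land=114.939, impact vy=-10.386
  bounce: vy ← 0.73·10.386 = 7.582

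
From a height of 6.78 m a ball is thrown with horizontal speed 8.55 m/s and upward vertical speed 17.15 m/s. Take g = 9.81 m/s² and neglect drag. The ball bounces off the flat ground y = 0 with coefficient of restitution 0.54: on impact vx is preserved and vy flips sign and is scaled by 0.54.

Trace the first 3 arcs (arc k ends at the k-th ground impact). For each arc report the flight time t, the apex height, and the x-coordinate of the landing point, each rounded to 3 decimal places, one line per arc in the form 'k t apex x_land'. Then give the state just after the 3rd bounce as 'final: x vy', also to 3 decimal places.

Arc 1: start y=6.780, vy=17.150 → t=3.855, apex=21.771, x_land=32.960, impact vy=-20.668
  bounce: vy ← 0.54·20.668 = 11.160
Arc 2: start y=0.000, vy=11.160 → t=2.275, apex=6.348, x_land=52.414, impact vy=-11.160
  bounce: vy ← 0.54·11.160 = 6.027
Arc 3: start y=0.000, vy=6.027 → t=1.229, apex=1.851, x_land=62.919, impact vy=-6.027
  bounce: vy ← 0.54·6.027 = 3.254

1 3.855 21.771 32.960
2 2.275 6.348 52.414
3 1.229 1.851 62.919
final: 62.919 3.254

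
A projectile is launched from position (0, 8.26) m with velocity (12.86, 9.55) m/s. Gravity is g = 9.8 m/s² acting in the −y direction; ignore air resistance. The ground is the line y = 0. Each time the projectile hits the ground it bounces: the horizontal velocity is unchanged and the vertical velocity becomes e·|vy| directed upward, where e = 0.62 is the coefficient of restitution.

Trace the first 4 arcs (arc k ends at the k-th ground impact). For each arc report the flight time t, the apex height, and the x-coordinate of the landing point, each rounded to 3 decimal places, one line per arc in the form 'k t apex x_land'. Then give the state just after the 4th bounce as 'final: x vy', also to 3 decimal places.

1 2.598 12.913 33.409
2 2.013 4.964 59.296
3 1.248 1.908 75.345
4 0.774 0.733 85.296
final: 85.296 2.351

Arc 1: start y=8.260, vy=9.550 → t=2.598, apex=12.913, x_land=33.409, impact vy=-15.909
  bounce: vy ← 0.62·15.909 = 9.864
Arc 2: start y=0.000, vy=9.864 → t=2.013, apex=4.964, x_land=59.296, impact vy=-9.864
  bounce: vy ← 0.62·9.864 = 6.115
Arc 3: start y=0.000, vy=6.115 → t=1.248, apex=1.908, x_land=75.345, impact vy=-6.115
  bounce: vy ← 0.62·6.115 = 3.792
Arc 4: start y=0.000, vy=3.792 → t=0.774, apex=0.733, x_land=85.296, impact vy=-3.792
  bounce: vy ← 0.62·3.792 = 2.351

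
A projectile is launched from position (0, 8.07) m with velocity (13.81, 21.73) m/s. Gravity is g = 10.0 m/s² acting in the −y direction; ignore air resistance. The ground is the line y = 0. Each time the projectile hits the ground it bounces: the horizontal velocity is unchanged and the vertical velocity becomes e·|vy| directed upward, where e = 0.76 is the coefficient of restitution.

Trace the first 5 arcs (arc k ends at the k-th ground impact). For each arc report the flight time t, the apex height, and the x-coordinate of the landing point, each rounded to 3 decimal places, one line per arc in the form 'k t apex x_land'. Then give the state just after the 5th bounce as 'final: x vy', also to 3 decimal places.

Arc 1: start y=8.070, vy=21.730 → t=4.690, apex=31.680, x_land=64.771, impact vy=-25.171
  bounce: vy ← 0.76·25.171 = 19.130
Arc 2: start y=0.000, vy=19.130 → t=3.826, apex=18.298, x_land=117.608, impact vy=-19.130
  bounce: vy ← 0.76·19.130 = 14.539
Arc 3: start y=0.000, vy=14.539 → t=2.908, apex=10.569, x_land=157.765, impact vy=-14.539
  bounce: vy ← 0.76·14.539 = 11.050
Arc 4: start y=0.000, vy=11.050 → t=2.210, apex=6.105, x_land=188.284, impact vy=-11.050
  bounce: vy ← 0.76·11.050 = 8.398
Arc 5: start y=0.000, vy=8.398 → t=1.680, apex=3.526, x_land=211.478, impact vy=-8.398
  bounce: vy ← 0.76·8.398 = 6.382

1 4.690 31.680 64.771
2 3.826 18.298 117.608
3 2.908 10.569 157.765
4 2.210 6.105 188.284
5 1.680 3.526 211.478
final: 211.478 6.382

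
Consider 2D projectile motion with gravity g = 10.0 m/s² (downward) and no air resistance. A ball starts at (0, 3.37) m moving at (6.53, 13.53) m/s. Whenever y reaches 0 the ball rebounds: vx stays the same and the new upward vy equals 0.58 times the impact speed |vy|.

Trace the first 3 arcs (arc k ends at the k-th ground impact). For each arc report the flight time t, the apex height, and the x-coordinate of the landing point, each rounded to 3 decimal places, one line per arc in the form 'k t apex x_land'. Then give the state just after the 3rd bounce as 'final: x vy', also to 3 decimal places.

Arc 1: start y=3.370, vy=13.530 → t=2.936, apex=12.523, x_land=19.169, impact vy=-15.826
  bounce: vy ← 0.58·15.826 = 9.179
Arc 2: start y=0.000, vy=9.179 → t=1.836, apex=4.213, x_land=31.157, impact vy=-9.179
  bounce: vy ← 0.58·9.179 = 5.324
Arc 3: start y=0.000, vy=5.324 → t=1.065, apex=1.417, x_land=38.110, impact vy=-5.324
  bounce: vy ← 0.58·5.324 = 3.088

1 2.936 12.523 19.169
2 1.836 4.213 31.157
3 1.065 1.417 38.110
final: 38.110 3.088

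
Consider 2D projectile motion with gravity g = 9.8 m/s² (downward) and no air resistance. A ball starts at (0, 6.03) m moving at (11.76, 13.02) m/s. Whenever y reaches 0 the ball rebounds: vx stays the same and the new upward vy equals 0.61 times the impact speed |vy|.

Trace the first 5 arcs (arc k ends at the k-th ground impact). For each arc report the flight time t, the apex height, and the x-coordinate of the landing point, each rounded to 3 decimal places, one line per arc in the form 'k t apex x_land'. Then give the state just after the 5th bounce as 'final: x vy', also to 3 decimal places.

1 3.059 14.679 35.978
2 2.112 5.462 60.811
3 1.288 2.032 75.958
4 0.786 0.756 85.199
5 0.479 0.281 90.835
final: 90.835 1.433

Arc 1: start y=6.030, vy=13.020 → t=3.059, apex=14.679, x_land=35.978, impact vy=-16.962
  bounce: vy ← 0.61·16.962 = 10.347
Arc 2: start y=0.000, vy=10.347 → t=2.112, apex=5.462, x_land=60.811, impact vy=-10.347
  bounce: vy ← 0.61·10.347 = 6.312
Arc 3: start y=0.000, vy=6.312 → t=1.288, apex=2.032, x_land=75.958, impact vy=-6.312
  bounce: vy ← 0.61·6.312 = 3.850
Arc 4: start y=0.000, vy=3.850 → t=0.786, apex=0.756, x_land=85.199, impact vy=-3.850
  bounce: vy ← 0.61·3.850 = 2.349
Arc 5: start y=0.000, vy=2.349 → t=0.479, apex=0.281, x_land=90.835, impact vy=-2.349
  bounce: vy ← 0.61·2.349 = 1.433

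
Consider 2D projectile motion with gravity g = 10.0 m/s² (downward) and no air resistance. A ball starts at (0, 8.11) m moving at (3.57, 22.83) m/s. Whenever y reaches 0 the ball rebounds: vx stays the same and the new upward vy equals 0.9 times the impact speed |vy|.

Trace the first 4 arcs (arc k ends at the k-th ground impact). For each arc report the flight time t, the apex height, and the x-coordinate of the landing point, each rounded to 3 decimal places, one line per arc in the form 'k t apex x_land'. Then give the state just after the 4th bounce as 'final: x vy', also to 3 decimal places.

Arc 1: start y=8.110, vy=22.830 → t=4.897, apex=34.170, x_land=17.483, impact vy=-26.142
  bounce: vy ← 0.9·26.142 = 23.528
Arc 2: start y=0.000, vy=23.528 → t=4.706, apex=27.678, x_land=34.282, impact vy=-23.528
  bounce: vy ← 0.9·23.528 = 21.175
Arc 3: start y=0.000, vy=21.175 → t=4.235, apex=22.419, x_land=49.401, impact vy=-21.175
  bounce: vy ← 0.9·21.175 = 19.058
Arc 4: start y=0.000, vy=19.058 → t=3.812, apex=18.160, x_land=63.008, impact vy=-19.058
  bounce: vy ← 0.9·19.058 = 17.152

1 4.897 34.170 17.483
2 4.706 27.678 34.282
3 4.235 22.419 49.401
4 3.812 18.160 63.008
final: 63.008 17.152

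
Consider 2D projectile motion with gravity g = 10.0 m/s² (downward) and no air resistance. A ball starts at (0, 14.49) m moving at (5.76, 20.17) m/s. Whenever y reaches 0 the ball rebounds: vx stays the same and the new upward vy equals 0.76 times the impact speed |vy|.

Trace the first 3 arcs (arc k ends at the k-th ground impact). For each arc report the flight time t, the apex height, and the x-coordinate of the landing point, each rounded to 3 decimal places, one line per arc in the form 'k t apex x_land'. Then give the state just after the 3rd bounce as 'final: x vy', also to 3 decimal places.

Arc 1: start y=14.490, vy=20.170 → t=4.656, apex=34.831, x_land=26.821, impact vy=-26.394
  bounce: vy ← 0.76·26.394 = 20.059
Arc 2: start y=0.000, vy=20.059 → t=4.012, apex=20.119, x_land=49.929, impact vy=-20.059
  bounce: vy ← 0.76·20.059 = 15.245
Arc 3: start y=0.000, vy=15.245 → t=3.049, apex=11.621, x_land=67.491, impact vy=-15.245
  bounce: vy ← 0.76·15.245 = 11.586

1 4.656 34.831 26.821
2 4.012 20.119 49.929
3 3.049 11.621 67.491
final: 67.491 11.586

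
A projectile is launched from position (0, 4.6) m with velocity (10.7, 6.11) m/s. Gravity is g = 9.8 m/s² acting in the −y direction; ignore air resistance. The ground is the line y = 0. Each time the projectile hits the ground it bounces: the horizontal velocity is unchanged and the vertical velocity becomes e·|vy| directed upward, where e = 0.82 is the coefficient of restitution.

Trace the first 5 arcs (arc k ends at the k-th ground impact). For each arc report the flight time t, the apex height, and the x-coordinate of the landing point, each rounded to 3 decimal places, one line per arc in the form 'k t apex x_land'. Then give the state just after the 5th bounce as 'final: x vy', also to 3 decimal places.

1 1.776 6.505 18.999
2 1.890 4.374 39.218
3 1.549 2.941 55.796
4 1.271 1.977 69.391
5 1.042 1.330 80.539
final: 80.539 4.186

Arc 1: start y=4.600, vy=6.110 → t=1.776, apex=6.505, x_land=18.999, impact vy=-11.291
  bounce: vy ← 0.82·11.291 = 9.259
Arc 2: start y=0.000, vy=9.259 → t=1.890, apex=4.374, x_land=39.218, impact vy=-9.259
  bounce: vy ← 0.82·9.259 = 7.592
Arc 3: start y=0.000, vy=7.592 → t=1.549, apex=2.941, x_land=55.796, impact vy=-7.592
  bounce: vy ← 0.82·7.592 = 6.226
Arc 4: start y=0.000, vy=6.226 → t=1.271, apex=1.977, x_land=69.391, impact vy=-6.226
  bounce: vy ← 0.82·6.226 = 5.105
Arc 5: start y=0.000, vy=5.105 → t=1.042, apex=1.330, x_land=80.539, impact vy=-5.105
  bounce: vy ← 0.82·5.105 = 4.186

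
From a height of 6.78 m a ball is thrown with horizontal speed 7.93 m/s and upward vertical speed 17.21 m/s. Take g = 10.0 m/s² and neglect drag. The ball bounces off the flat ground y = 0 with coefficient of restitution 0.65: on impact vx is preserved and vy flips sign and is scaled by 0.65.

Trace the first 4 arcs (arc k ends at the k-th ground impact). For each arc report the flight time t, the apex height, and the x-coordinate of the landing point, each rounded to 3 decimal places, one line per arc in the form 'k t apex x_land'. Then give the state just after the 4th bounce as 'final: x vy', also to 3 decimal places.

1 3.799 21.589 30.126
2 2.701 9.121 51.547
3 1.756 3.854 65.471
4 1.141 1.628 74.522
final: 74.522 3.709

Arc 1: start y=6.780, vy=17.210 → t=3.799, apex=21.589, x_land=30.126, impact vy=-20.779
  bounce: vy ← 0.65·20.779 = 13.507
Arc 2: start y=0.000, vy=13.507 → t=2.701, apex=9.121, x_land=51.547, impact vy=-13.507
  bounce: vy ← 0.65·13.507 = 8.779
Arc 3: start y=0.000, vy=8.779 → t=1.756, apex=3.854, x_land=65.471, impact vy=-8.779
  bounce: vy ← 0.65·8.779 = 5.707
Arc 4: start y=0.000, vy=5.707 → t=1.141, apex=1.628, x_land=74.522, impact vy=-5.707
  bounce: vy ← 0.65·5.707 = 3.709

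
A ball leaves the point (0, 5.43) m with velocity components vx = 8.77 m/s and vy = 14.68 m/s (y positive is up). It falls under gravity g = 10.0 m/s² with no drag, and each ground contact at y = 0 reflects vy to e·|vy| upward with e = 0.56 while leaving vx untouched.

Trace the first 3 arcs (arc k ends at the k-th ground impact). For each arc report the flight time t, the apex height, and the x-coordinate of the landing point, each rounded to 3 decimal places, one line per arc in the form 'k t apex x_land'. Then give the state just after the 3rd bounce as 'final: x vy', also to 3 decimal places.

1 3.268 16.205 28.663
2 2.016 5.082 46.346
3 1.129 1.594 56.249
final: 56.249 3.162

Arc 1: start y=5.430, vy=14.680 → t=3.268, apex=16.205, x_land=28.663, impact vy=-18.003
  bounce: vy ← 0.56·18.003 = 10.082
Arc 2: start y=0.000, vy=10.082 → t=2.016, apex=5.082, x_land=46.346, impact vy=-10.082
  bounce: vy ← 0.56·10.082 = 5.646
Arc 3: start y=0.000, vy=5.646 → t=1.129, apex=1.594, x_land=56.249, impact vy=-5.646
  bounce: vy ← 0.56·5.646 = 3.162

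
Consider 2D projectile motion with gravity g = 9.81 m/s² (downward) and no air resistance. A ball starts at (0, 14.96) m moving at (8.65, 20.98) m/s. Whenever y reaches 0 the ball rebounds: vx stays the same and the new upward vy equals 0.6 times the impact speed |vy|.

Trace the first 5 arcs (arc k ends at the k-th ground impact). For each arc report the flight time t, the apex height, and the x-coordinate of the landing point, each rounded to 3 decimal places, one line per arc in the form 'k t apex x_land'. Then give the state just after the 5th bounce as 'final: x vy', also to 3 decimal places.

Arc 1: start y=14.960, vy=20.980 → t=4.900, apex=37.394, x_land=42.383, impact vy=-27.086
  bounce: vy ← 0.6·27.086 = 16.252
Arc 2: start y=0.000, vy=16.252 → t=3.313, apex=13.462, x_land=71.043, impact vy=-16.252
  bounce: vy ← 0.6·16.252 = 9.751
Arc 3: start y=0.000, vy=9.751 → t=1.988, apex=4.846, x_land=88.239, impact vy=-9.751
  bounce: vy ← 0.6·9.751 = 5.851
Arc 4: start y=0.000, vy=5.851 → t=1.193, apex=1.745, x_land=98.557, impact vy=-5.851
  bounce: vy ← 0.6·5.851 = 3.510
Arc 5: start y=0.000, vy=3.510 → t=0.716, apex=0.628, x_land=104.748, impact vy=-3.510
  bounce: vy ← 0.6·3.510 = 2.106

1 4.900 37.394 42.383
2 3.313 13.462 71.043
3 1.988 4.846 88.239
4 1.193 1.745 98.557
5 0.716 0.628 104.748
final: 104.748 2.106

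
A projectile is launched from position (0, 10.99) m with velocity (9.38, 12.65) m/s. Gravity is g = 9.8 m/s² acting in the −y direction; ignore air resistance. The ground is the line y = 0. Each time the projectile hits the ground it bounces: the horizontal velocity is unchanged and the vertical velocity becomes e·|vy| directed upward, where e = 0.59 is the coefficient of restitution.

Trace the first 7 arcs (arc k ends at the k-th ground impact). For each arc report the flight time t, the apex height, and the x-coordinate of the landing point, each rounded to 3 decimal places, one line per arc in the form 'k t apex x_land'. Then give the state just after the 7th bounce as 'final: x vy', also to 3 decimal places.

1 3.268 19.154 30.653
2 2.333 6.668 52.537
3 1.376 2.321 65.449
4 0.812 0.808 73.066
5 0.479 0.281 77.561
6 0.283 0.098 80.212
7 0.167 0.034 81.777
final: 81.777 0.482

Arc 1: start y=10.990, vy=12.650 → t=3.268, apex=19.154, x_land=30.653, impact vy=-19.376
  bounce: vy ← 0.59·19.376 = 11.432
Arc 2: start y=0.000, vy=11.432 → t=2.333, apex=6.668, x_land=52.537, impact vy=-11.432
  bounce: vy ← 0.59·11.432 = 6.745
Arc 3: start y=0.000, vy=6.745 → t=1.376, apex=2.321, x_land=65.449, impact vy=-6.745
  bounce: vy ← 0.59·6.745 = 3.979
Arc 4: start y=0.000, vy=3.979 → t=0.812, apex=0.808, x_land=73.066, impact vy=-3.979
  bounce: vy ← 0.59·3.979 = 2.348
Arc 5: start y=0.000, vy=2.348 → t=0.479, apex=0.281, x_land=77.561, impact vy=-2.348
  bounce: vy ← 0.59·2.348 = 1.385
Arc 6: start y=0.000, vy=1.385 → t=0.283, apex=0.098, x_land=80.212, impact vy=-1.385
  bounce: vy ← 0.59·1.385 = 0.817
Arc 7: start y=0.000, vy=0.817 → t=0.167, apex=0.034, x_land=81.777, impact vy=-0.817
  bounce: vy ← 0.59·0.817 = 0.482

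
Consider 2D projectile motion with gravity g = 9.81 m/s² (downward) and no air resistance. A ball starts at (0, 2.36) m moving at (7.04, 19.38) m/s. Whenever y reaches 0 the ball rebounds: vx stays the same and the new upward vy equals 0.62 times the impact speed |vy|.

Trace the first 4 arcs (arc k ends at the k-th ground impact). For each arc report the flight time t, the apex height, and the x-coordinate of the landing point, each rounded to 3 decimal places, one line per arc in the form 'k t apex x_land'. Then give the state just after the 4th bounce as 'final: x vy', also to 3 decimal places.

1 4.069 21.503 28.648
2 2.596 8.266 46.926
3 1.610 3.177 58.258
4 0.998 1.221 65.284
final: 65.284 3.035

Arc 1: start y=2.360, vy=19.380 → t=4.069, apex=21.503, x_land=28.648, impact vy=-20.540
  bounce: vy ← 0.62·20.540 = 12.735
Arc 2: start y=0.000, vy=12.735 → t=2.596, apex=8.266, x_land=46.926, impact vy=-12.735
  bounce: vy ← 0.62·12.735 = 7.896
Arc 3: start y=0.000, vy=7.896 → t=1.610, apex=3.177, x_land=58.258, impact vy=-7.896
  bounce: vy ← 0.62·7.896 = 4.895
Arc 4: start y=0.000, vy=4.895 → t=0.998, apex=1.221, x_land=65.284, impact vy=-4.895
  bounce: vy ← 0.62·4.895 = 3.035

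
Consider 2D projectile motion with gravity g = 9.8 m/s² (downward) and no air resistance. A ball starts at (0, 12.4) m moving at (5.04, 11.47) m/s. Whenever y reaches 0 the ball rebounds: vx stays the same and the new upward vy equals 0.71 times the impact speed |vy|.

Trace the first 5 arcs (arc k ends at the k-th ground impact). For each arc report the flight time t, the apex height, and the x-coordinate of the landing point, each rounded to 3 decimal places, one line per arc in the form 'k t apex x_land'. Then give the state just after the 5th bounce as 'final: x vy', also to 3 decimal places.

Arc 1: start y=12.400, vy=11.470 → t=3.145, apex=19.112, x_land=15.853, impact vy=-19.355
  bounce: vy ← 0.71·19.355 = 13.742
Arc 2: start y=0.000, vy=13.742 → t=2.804, apex=9.635, x_land=29.987, impact vy=-13.742
  bounce: vy ← 0.71·13.742 = 9.757
Arc 3: start y=0.000, vy=9.757 → t=1.991, apex=4.857, x_land=40.022, impact vy=-9.757
  bounce: vy ← 0.71·9.757 = 6.927
Arc 4: start y=0.000, vy=6.927 → t=1.414, apex=2.448, x_land=47.148, impact vy=-6.927
  bounce: vy ← 0.71·6.927 = 4.918
Arc 5: start y=0.000, vy=4.918 → t=1.004, apex=1.234, x_land=52.206, impact vy=-4.918
  bounce: vy ← 0.71·4.918 = 3.492

1 3.145 19.112 15.853
2 2.804 9.635 29.987
3 1.991 4.857 40.022
4 1.414 2.448 47.148
5 1.004 1.234 52.206
final: 52.206 3.492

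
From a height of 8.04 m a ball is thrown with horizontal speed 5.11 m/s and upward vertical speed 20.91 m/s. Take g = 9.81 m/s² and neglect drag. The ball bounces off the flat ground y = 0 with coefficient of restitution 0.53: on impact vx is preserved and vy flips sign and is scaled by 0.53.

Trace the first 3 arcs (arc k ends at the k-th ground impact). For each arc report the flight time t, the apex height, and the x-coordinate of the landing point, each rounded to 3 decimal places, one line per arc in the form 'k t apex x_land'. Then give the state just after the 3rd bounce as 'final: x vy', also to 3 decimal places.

Arc 1: start y=8.040, vy=20.910 → t=4.618, apex=30.325, x_land=23.598, impact vy=-24.392
  bounce: vy ← 0.53·24.392 = 12.928
Arc 2: start y=0.000, vy=12.928 → t=2.636, apex=8.518, x_land=37.066, impact vy=-12.928
  bounce: vy ← 0.53·12.928 = 6.852
Arc 3: start y=0.000, vy=6.852 → t=1.397, apex=2.393, x_land=44.204, impact vy=-6.852
  bounce: vy ← 0.53·6.852 = 3.631

1 4.618 30.325 23.598
2 2.636 8.518 37.066
3 1.397 2.393 44.204
final: 44.204 3.631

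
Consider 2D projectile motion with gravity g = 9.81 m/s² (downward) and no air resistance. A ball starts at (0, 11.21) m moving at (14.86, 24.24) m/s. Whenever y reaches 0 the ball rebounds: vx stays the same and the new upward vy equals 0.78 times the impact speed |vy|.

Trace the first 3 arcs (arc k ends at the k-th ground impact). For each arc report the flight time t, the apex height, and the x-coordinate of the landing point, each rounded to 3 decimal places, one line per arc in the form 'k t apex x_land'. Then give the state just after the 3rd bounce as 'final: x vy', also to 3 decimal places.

Arc 1: start y=11.210, vy=24.240 → t=5.368, apex=41.158, x_land=79.764, impact vy=-28.417
  bounce: vy ← 0.78·28.417 = 22.165
Arc 2: start y=0.000, vy=22.165 → t=4.519, apex=25.040, x_land=146.914, impact vy=-22.165
  bounce: vy ← 0.78·22.165 = 17.289
Arc 3: start y=0.000, vy=17.289 → t=3.525, apex=15.235, x_land=199.292, impact vy=-17.289
  bounce: vy ← 0.78·17.289 = 13.485

1 5.368 41.158 79.764
2 4.519 25.040 146.914
3 3.525 15.235 199.292
final: 199.292 13.485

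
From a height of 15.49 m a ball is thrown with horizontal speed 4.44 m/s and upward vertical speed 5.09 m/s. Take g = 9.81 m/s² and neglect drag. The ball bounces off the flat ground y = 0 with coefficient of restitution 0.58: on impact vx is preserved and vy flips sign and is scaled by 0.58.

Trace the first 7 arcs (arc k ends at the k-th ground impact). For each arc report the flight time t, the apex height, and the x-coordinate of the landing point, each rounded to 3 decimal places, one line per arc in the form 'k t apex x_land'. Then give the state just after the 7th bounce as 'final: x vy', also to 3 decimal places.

Arc 1: start y=15.490, vy=5.090 → t=2.370, apex=16.810, x_land=10.523, impact vy=-18.161
  bounce: vy ← 0.58·18.161 = 10.533
Arc 2: start y=0.000, vy=10.533 → t=2.147, apex=5.655, x_land=20.058, impact vy=-10.533
  bounce: vy ← 0.58·10.533 = 6.109
Arc 3: start y=0.000, vy=6.109 → t=1.246, apex=1.902, x_land=25.588, impact vy=-6.109
  bounce: vy ← 0.58·6.109 = 3.543
Arc 4: start y=0.000, vy=3.543 → t=0.722, apex=0.640, x_land=28.796, impact vy=-3.543
  bounce: vy ← 0.58·3.543 = 2.055
Arc 5: start y=0.000, vy=2.055 → t=0.419, apex=0.215, x_land=30.656, impact vy=-2.055
  bounce: vy ← 0.58·2.055 = 1.192
Arc 6: start y=0.000, vy=1.192 → t=0.243, apex=0.072, x_land=31.735, impact vy=-1.192
  bounce: vy ← 0.58·1.192 = 0.691
Arc 7: start y=0.000, vy=0.691 → t=0.141, apex=0.024, x_land=32.361, impact vy=-0.691
  bounce: vy ← 0.58·0.691 = 0.401

1 2.370 16.810 10.523
2 2.147 5.655 20.058
3 1.246 1.902 25.588
4 0.722 0.640 28.796
5 0.419 0.215 30.656
6 0.243 0.072 31.735
7 0.141 0.024 32.361
final: 32.361 0.401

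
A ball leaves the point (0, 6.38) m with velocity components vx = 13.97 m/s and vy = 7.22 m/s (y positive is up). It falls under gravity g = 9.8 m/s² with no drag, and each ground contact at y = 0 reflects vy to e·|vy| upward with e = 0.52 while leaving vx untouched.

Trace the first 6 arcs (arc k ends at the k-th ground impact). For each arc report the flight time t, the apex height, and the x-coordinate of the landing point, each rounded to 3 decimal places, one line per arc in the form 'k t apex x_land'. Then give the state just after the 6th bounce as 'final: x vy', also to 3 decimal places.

1 2.095 9.040 29.267
2 1.413 2.444 49.000
3 0.735 0.661 59.262
4 0.382 0.179 64.598
5 0.199 0.048 67.373
6 0.103 0.013 68.815
final: 68.815 0.263

Arc 1: start y=6.380, vy=7.220 → t=2.095, apex=9.040, x_land=29.267, impact vy=-13.311
  bounce: vy ← 0.52·13.311 = 6.922
Arc 2: start y=0.000, vy=6.922 → t=1.413, apex=2.444, x_land=49.000, impact vy=-6.922
  bounce: vy ← 0.52·6.922 = 3.599
Arc 3: start y=0.000, vy=3.599 → t=0.735, apex=0.661, x_land=59.262, impact vy=-3.599
  bounce: vy ← 0.52·3.599 = 1.872
Arc 4: start y=0.000, vy=1.872 → t=0.382, apex=0.179, x_land=64.598, impact vy=-1.872
  bounce: vy ← 0.52·1.872 = 0.973
Arc 5: start y=0.000, vy=0.973 → t=0.199, apex=0.048, x_land=67.373, impact vy=-0.973
  bounce: vy ← 0.52·0.973 = 0.506
Arc 6: start y=0.000, vy=0.506 → t=0.103, apex=0.013, x_land=68.815, impact vy=-0.506
  bounce: vy ← 0.52·0.506 = 0.263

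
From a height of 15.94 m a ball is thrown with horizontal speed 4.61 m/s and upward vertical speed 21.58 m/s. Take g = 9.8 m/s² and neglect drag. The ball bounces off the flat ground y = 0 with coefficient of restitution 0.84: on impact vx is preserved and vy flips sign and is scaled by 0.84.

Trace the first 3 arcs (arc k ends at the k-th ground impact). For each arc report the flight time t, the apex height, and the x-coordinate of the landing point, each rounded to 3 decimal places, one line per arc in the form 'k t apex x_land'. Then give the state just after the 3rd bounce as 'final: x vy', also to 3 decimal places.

1 5.048 39.700 23.273
2 4.782 28.012 45.318
3 4.017 19.766 63.836
final: 63.836 16.533

Arc 1: start y=15.940, vy=21.580 → t=5.048, apex=39.700, x_land=23.273, impact vy=-27.895
  bounce: vy ← 0.84·27.895 = 23.432
Arc 2: start y=0.000, vy=23.432 → t=4.782, apex=28.012, x_land=45.318, impact vy=-23.432
  bounce: vy ← 0.84·23.432 = 19.683
Arc 3: start y=0.000, vy=19.683 → t=4.017, apex=19.766, x_land=63.836, impact vy=-19.683
  bounce: vy ← 0.84·19.683 = 16.533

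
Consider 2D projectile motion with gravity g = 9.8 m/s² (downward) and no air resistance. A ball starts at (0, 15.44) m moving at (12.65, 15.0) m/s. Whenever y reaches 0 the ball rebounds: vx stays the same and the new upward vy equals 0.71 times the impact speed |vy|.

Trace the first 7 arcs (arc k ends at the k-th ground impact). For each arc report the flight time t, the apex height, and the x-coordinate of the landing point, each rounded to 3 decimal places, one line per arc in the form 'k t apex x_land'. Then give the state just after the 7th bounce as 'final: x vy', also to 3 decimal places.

1 3.874 26.920 49.012
2 3.328 13.570 91.116
3 2.363 6.841 121.009
4 1.678 3.448 142.233
5 1.191 1.738 157.302
6 0.846 0.876 168.001
7 0.601 0.442 175.598
final: 175.598 2.089

Arc 1: start y=15.440, vy=15.000 → t=3.874, apex=26.920, x_land=49.012, impact vy=-22.970
  bounce: vy ← 0.71·22.970 = 16.309
Arc 2: start y=0.000, vy=16.309 → t=3.328, apex=13.570, x_land=91.116, impact vy=-16.309
  bounce: vy ← 0.71·16.309 = 11.579
Arc 3: start y=0.000, vy=11.579 → t=2.363, apex=6.841, x_land=121.009, impact vy=-11.579
  bounce: vy ← 0.71·11.579 = 8.221
Arc 4: start y=0.000, vy=8.221 → t=1.678, apex=3.448, x_land=142.233, impact vy=-8.221
  bounce: vy ← 0.71·8.221 = 5.837
Arc 5: start y=0.000, vy=5.837 → t=1.191, apex=1.738, x_land=157.302, impact vy=-5.837
  bounce: vy ← 0.71·5.837 = 4.144
Arc 6: start y=0.000, vy=4.144 → t=0.846, apex=0.876, x_land=168.001, impact vy=-4.144
  bounce: vy ← 0.71·4.144 = 2.942
Arc 7: start y=0.000, vy=2.942 → t=0.601, apex=0.442, x_land=175.598, impact vy=-2.942
  bounce: vy ← 0.71·2.942 = 2.089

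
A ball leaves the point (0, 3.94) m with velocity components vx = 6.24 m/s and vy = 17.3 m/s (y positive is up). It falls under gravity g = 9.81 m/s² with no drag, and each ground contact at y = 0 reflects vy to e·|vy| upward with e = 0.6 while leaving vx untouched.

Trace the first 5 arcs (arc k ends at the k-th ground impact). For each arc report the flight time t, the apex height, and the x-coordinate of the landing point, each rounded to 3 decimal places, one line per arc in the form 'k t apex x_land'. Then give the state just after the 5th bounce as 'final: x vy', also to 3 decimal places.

1 3.742 19.194 23.348
2 2.374 6.910 38.161
3 1.424 2.488 47.048
4 0.855 0.896 52.381
5 0.513 0.322 55.580
final: 55.580 1.509

Arc 1: start y=3.940, vy=17.300 → t=3.742, apex=19.194, x_land=23.348, impact vy=-19.406
  bounce: vy ← 0.6·19.406 = 11.644
Arc 2: start y=0.000, vy=11.644 → t=2.374, apex=6.910, x_land=38.161, impact vy=-11.644
  bounce: vy ← 0.6·11.644 = 6.986
Arc 3: start y=0.000, vy=6.986 → t=1.424, apex=2.488, x_land=47.048, impact vy=-6.986
  bounce: vy ← 0.6·6.986 = 4.192
Arc 4: start y=0.000, vy=4.192 → t=0.855, apex=0.896, x_land=52.381, impact vy=-4.192
  bounce: vy ← 0.6·4.192 = 2.515
Arc 5: start y=0.000, vy=2.515 → t=0.513, apex=0.322, x_land=55.580, impact vy=-2.515
  bounce: vy ← 0.6·2.515 = 1.509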